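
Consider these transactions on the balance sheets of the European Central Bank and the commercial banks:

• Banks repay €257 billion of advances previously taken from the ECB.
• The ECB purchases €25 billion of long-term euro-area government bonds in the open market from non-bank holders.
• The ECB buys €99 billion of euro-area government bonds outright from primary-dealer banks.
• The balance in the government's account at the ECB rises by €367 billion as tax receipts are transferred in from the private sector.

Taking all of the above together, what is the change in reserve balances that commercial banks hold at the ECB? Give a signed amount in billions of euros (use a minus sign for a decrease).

-€500 billion

Discount-window repayment €257 billion: repayment is debited from reserves → −€257B.
Asset purchase (from non-banks) €25 billion: the ECB pays by crediting reserve accounts → +€25B.
OMO purchase (from banks) €99 billion: the ECB pays by crediting reserve accounts → +€99B.
Government account inflow €367 billion: funds move from bank reserves into the government account → −€367B.
Net: −257 + 25 + 99 − 367 = -€500 billion.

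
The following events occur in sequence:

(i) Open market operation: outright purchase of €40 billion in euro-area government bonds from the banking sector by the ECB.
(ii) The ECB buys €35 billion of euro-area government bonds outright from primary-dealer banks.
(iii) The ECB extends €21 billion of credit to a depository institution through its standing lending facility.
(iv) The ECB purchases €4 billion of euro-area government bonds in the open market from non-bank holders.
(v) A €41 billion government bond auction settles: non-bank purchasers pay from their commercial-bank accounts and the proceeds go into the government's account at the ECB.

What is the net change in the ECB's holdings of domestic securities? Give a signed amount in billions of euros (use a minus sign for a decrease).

ECB balance sheet:
  Assets:      Securities +€79B, Loans to banks +€21B
  Liabilities: Bank reserves +€59B, Government deposits +€41B
Commercial banking system:
  Assets:      Reserves at CB +€59B, Securities −€75B
  Liabilities: Checkable deposits −€37B, Borrowings from CB +€21B
So the change in the ECB's holdings of domestic securities is +€79 billion.

+€79 billion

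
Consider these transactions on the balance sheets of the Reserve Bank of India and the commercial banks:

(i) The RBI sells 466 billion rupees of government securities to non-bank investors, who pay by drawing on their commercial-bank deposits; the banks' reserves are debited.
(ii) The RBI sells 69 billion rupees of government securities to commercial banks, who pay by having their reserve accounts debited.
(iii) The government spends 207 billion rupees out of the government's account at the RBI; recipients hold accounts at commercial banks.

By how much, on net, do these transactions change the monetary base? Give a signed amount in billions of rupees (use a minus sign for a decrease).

RBI balance sheet:
  Assets:      Securities −535B
  Liabilities: Bank reserves −328B, Government deposits −207B
Monetary base = currency + reserves: 0 + (−328B) = -328 billion.

-328 billion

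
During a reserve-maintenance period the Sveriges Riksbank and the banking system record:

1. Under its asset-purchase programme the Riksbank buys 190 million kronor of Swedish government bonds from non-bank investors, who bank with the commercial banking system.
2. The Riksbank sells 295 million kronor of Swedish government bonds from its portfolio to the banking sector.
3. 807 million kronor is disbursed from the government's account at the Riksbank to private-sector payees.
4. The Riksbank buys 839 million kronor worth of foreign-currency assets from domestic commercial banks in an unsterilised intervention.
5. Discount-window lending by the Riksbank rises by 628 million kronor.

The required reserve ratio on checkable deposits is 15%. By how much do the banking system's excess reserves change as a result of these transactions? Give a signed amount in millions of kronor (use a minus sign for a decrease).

Asset purchase (from non-banks) 190 million kronor: reserves +190M, deposits +190M.
OMO sale (to banks) 295 million kronor: reserves −295M, deposits 0.
Government spending 807 million kronor: reserves +807M, deposits +807M.
FX purchase 839 million kronor: reserves +839M, deposits 0.
Discount-window loan 628 million kronor: reserves +628M, deposits 0.
Totals: Δreserves = +2169M, Δdeposits = +997M.
Δrequired reserves = 15% × +997M = +149.55M.
Δexcess reserves = Δreserves − Δrequired = +2169M − (+149.55M) = +2019.45 million.

+2019.45 million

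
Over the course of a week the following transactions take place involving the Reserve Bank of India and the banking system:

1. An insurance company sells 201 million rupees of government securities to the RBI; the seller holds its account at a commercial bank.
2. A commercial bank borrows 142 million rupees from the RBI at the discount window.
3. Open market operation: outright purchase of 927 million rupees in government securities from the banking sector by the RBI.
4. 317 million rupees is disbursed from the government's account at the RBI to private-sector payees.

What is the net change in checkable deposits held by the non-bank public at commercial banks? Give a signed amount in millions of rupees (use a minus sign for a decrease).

RBI balance sheet:
  Assets:      Securities +1128M, Loans to banks +142M
  Liabilities: Bank reserves +1587M, Government deposits −317M
Commercial banking system:
  Assets:      Reserves at CB +1587M, Securities −927M
  Liabilities: Checkable deposits +518M, Borrowings from CB +142M
So the change in checkable deposits held by the non-bank public at commercial banks is +518 million.

+518 million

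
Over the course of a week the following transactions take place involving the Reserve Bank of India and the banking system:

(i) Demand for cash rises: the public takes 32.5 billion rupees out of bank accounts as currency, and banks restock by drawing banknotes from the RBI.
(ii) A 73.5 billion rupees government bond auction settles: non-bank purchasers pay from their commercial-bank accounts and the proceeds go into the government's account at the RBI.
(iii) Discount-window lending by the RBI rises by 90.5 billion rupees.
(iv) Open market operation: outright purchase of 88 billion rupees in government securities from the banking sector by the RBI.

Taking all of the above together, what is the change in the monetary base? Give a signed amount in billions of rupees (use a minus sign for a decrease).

+105 billion

Currency withdrawal 32.5 billion rupees: just a shift between currency and reserves — both are base money → 0.
Government account inflow 73.5 billion rupees: reserves shift to a non-base liability → −73.5B.
Discount-window loan 90.5 billion rupees: RBI balance sheet expands → +90.5B.
OMO purchase (from banks) 88 billion rupees: RBI balance sheet expands → +88B.
Net: 0 − 73.5 + 90.5 + 88 = +105 billion.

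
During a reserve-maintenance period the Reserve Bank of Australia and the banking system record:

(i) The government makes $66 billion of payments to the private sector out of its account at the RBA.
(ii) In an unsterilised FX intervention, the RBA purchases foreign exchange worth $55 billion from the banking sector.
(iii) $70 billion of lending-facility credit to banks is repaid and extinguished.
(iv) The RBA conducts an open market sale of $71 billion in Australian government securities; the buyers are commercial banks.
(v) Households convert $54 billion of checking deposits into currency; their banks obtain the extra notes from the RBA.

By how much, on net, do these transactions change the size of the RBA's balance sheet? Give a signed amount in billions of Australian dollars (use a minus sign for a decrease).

-$86 billion

Government spending $66 billion: only the composition of liabilities changes → 0.
FX purchase $55 billion: an RBA asset is acquired → +$55B.
Discount-window repayment $70 billion: an RBA asset is shed → −$70B.
OMO sale (to banks) $71 billion: an RBA asset is shed → −$71B.
Currency withdrawal $54 billion: only the composition of liabilities changes → 0.
Net: 0 + 55 − 70 − 71 + 0 = -$86 billion.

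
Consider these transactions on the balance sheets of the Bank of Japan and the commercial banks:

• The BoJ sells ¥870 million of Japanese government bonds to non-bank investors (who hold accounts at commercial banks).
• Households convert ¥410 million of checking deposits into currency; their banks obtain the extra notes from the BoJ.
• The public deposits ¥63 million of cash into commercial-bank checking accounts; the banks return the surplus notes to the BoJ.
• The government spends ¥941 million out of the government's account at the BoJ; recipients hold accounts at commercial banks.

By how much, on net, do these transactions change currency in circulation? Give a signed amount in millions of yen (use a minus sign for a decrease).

+¥347 million

BoJ balance sheet:
  Assets:      Securities −¥870M
  Liabilities: Bank reserves −¥276M, Currency in circulation +¥347M, Government deposits −¥941M
So the change in currency in circulation is +¥347 million.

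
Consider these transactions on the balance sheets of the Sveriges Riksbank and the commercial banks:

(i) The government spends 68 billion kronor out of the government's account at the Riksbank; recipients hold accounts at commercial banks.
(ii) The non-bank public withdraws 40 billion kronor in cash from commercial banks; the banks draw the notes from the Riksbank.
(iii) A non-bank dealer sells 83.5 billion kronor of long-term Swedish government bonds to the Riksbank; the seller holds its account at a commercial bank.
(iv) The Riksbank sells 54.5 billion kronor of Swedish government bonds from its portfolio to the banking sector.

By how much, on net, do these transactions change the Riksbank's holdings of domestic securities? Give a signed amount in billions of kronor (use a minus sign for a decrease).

+29 billion

Government spending 68 billion kronor: the Riksbank's securities portfolio is untouched → 0.
Currency withdrawal 40 billion kronor: the Riksbank's securities portfolio is untouched → 0.
Asset purchase (from non-banks) 83.5 billion kronor: securities added to the Riksbank's portfolio → +83.5B.
OMO sale (to banks) 54.5 billion kronor: securities removed from the Riksbank's portfolio → −54.5B.
Net: 0 + 0 + 83.5 − 54.5 = +29 billion.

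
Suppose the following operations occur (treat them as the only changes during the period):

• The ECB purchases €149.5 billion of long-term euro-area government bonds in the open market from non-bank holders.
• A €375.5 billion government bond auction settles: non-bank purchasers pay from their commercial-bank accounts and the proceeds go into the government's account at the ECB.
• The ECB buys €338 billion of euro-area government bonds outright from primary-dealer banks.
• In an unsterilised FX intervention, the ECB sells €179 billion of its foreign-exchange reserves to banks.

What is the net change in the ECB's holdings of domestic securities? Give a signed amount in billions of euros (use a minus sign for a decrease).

Asset purchase (from non-banks) €149.5 billion: securities added to the ECB's portfolio → +€149.5B.
Government account inflow €375.5 billion: the ECB's securities portfolio is untouched → 0.
OMO purchase (from banks) €338 billion: securities added to the ECB's portfolio → +€338B.
FX sale €179 billion: the ECB's securities portfolio is untouched → 0.
Net: 149.5 + 0 + 338 + 0 = +€487.5 billion.

+€487.5 billion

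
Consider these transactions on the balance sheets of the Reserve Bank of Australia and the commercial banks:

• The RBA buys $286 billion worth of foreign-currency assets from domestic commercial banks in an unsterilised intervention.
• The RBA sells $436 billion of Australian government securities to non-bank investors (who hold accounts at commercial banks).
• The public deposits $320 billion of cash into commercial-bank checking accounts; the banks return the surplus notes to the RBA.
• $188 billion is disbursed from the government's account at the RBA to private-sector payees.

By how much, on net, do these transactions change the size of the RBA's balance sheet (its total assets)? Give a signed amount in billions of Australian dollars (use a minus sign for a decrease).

-$150 billion

RBA balance sheet:
  Assets:      Securities −$436B, Foreign assets +$286B
  Liabilities: Bank reserves +$358B, Currency in circulation −$320B, Government deposits −$188B
Change in total RBA assets = -$150 billion.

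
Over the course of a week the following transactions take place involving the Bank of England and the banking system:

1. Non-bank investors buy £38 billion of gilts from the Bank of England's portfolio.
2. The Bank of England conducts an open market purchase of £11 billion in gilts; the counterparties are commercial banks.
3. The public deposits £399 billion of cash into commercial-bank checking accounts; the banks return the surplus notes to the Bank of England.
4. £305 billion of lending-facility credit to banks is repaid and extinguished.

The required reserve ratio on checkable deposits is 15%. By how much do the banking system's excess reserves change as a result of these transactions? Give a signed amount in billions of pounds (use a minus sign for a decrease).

Asset sale (to non-banks) £38 billion: reserves −£38B, deposits −£38B.
OMO purchase (from banks) £11 billion: reserves +£11B, deposits 0.
Currency deposit £399 billion: reserves +£399B, deposits +£399B.
Discount-window repayment £305 billion: reserves −£305B, deposits 0.
Totals: Δreserves = +£67B, Δdeposits = +£361B.
Δrequired reserves = 15% × +£361B = +£54.15B.
Δexcess reserves = Δreserves − Δrequired = +£67B − (+£54.15B) = +£12.85 billion.

+£12.85 billion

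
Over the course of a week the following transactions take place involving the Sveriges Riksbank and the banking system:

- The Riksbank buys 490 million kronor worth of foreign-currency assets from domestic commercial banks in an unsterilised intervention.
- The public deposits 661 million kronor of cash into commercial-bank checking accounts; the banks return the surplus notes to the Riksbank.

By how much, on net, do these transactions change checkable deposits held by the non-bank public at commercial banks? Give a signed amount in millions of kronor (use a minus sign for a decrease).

+661 million

Riksbank balance sheet:
  Assets:      Foreign assets +490M
  Liabilities: Bank reserves +1151M, Currency in circulation −661M
Commercial banking system:
  Assets:      Reserves at CB +1151M, Foreign assets −490M
  Liabilities: Checkable deposits +661M
So the change in checkable deposits held by the non-bank public at commercial banks is +661 million.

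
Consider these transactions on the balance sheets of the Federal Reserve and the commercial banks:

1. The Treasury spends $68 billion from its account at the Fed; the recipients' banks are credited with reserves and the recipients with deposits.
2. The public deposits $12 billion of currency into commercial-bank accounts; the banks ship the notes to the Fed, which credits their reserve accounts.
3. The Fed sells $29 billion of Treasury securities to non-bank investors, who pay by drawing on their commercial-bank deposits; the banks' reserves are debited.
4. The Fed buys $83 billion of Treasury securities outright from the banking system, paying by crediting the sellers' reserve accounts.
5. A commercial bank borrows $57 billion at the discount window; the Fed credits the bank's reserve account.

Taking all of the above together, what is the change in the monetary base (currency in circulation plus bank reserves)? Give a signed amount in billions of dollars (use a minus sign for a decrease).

Government spending $68 billion: a non-base liability converts back to reserves → +$68B.
Currency deposit $12 billion: just a shift between currency and reserves — both are base money → 0.
Asset sale (to non-banks) $29 billion: Fed balance sheet contracts → −$29B.
OMO purchase (from banks) $83 billion: Fed balance sheet expands → +$83B.
Discount-window loan $57 billion: Fed balance sheet expands → +$57B.
Net: 68 + 0 − 29 + 83 + 57 = +$179 billion.

+$179 billion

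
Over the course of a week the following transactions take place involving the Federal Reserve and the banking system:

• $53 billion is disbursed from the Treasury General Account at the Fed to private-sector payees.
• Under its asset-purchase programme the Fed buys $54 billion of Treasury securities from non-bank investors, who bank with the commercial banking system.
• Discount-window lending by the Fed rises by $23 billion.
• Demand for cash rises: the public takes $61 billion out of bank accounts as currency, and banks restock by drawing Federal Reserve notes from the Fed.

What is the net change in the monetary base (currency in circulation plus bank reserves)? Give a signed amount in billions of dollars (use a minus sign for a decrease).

Government spending $53 billion: a non-base liability converts back to reserves → +$53B.
Asset purchase (from non-banks) $54 billion: Fed balance sheet expands → +$54B.
Discount-window loan $23 billion: Fed balance sheet expands → +$23B.
Currency withdrawal $61 billion: just a shift between currency and reserves — both are base money → 0.
Net: 53 + 54 + 23 + 0 = +$130 billion.

+$130 billion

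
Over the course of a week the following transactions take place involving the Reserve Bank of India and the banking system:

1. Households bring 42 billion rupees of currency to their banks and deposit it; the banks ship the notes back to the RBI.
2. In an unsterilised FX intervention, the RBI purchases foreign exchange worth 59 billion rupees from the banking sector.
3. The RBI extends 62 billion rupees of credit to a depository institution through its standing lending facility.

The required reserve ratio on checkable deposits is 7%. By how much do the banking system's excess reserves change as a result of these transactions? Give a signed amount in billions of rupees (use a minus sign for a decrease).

Currency deposit 42 billion rupees: reserves +42B, deposits +42B.
FX purchase 59 billion rupees: reserves +59B, deposits 0.
Discount-window loan 62 billion rupees: reserves +62B, deposits 0.
Totals: Δreserves = +163B, Δdeposits = +42B.
Δrequired reserves = 7% × +42B = +2.94B.
Δexcess reserves = Δreserves − Δrequired = +163B − (+2.94B) = +160.06 billion.

+160.06 billion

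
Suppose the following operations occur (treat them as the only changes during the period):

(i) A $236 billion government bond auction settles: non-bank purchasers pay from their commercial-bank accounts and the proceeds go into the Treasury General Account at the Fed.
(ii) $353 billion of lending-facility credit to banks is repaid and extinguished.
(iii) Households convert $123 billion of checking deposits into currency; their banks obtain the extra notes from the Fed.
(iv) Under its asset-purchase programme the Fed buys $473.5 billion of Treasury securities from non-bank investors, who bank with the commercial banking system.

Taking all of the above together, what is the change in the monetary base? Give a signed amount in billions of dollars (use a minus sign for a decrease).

-$115.5 billion

Government account inflow $236 billion: reserves shift to a non-base liability → −$236B.
Discount-window repayment $353 billion: Fed balance sheet contracts → −$353B.
Currency withdrawal $123 billion: just a shift between currency and reserves — both are base money → 0.
Asset purchase (from non-banks) $473.5 billion: Fed balance sheet expands → +$473.5B.
Net: −236 − 353 + 0 + 473.5 = -$115.5 billion.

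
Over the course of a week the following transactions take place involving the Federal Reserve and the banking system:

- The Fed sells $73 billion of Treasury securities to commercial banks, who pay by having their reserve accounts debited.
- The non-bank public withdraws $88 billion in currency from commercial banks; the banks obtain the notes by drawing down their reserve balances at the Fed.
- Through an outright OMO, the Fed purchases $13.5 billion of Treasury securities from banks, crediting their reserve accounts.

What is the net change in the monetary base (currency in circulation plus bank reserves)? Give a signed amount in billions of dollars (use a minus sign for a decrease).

-$59.5 billion

OMO sale (to banks) $73 billion: Fed balance sheet contracts → −$73B.
Currency withdrawal $88 billion: just a shift between currency and reserves — both are base money → 0.
OMO purchase (from banks) $13.5 billion: Fed balance sheet expands → +$13.5B.
Net: −73 + 0 + 13.5 = -$59.5 billion.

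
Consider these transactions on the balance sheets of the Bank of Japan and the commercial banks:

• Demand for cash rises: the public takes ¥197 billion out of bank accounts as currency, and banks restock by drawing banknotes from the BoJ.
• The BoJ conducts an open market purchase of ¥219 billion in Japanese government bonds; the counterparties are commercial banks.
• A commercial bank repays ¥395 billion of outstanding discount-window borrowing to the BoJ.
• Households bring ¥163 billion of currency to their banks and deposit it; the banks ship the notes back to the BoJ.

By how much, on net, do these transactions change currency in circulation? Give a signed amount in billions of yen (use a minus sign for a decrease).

+¥34 billion

Currency withdrawal ¥197 billion: notes leave the central bank → +¥197B.
OMO purchase (from banks) ¥219 billion: no currency enters or leaves circulation → 0.
Discount-window repayment ¥395 billion: no currency enters or leaves circulation → 0.
Currency deposit ¥163 billion: notes return to the central bank → −¥163B.
Net: 197 + 0 + 0 − 163 = +¥34 billion.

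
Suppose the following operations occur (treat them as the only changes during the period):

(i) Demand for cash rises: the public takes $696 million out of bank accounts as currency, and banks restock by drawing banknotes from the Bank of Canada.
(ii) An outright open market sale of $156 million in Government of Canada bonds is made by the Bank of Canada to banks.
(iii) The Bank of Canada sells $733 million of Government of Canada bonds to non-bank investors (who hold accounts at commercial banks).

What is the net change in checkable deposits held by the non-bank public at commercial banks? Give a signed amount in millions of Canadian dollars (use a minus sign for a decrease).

Bank of Canada balance sheet:
  Assets:      Securities −$889M
  Liabilities: Bank reserves −$1585M, Currency in circulation +$696M
Commercial banking system:
  Assets:      Reserves at CB −$1585M, Securities +$156M
  Liabilities: Checkable deposits −$1429M
So the change in checkable deposits held by the non-bank public at commercial banks is -$1429 million.

-$1429 million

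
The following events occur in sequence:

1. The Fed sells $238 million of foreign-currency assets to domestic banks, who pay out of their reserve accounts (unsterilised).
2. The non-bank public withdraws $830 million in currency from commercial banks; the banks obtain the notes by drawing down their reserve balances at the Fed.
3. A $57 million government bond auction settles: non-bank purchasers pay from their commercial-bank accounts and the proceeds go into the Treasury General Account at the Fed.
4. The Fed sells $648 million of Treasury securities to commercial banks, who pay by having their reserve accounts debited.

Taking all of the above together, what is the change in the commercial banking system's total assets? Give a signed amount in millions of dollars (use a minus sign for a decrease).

-$887 million

Fed balance sheet:
  Assets:      Securities −$648M, Foreign assets −$238M
  Liabilities: Bank reserves −$1773M, Currency in circulation +$830M, Government deposits +$57M
Commercial banking system:
  Assets:      Reserves at CB −$1773M, Securities +$648M, Foreign assets +$238M
  Liabilities: Checkable deposits −$887M
Change in total bank assets = -$887 million.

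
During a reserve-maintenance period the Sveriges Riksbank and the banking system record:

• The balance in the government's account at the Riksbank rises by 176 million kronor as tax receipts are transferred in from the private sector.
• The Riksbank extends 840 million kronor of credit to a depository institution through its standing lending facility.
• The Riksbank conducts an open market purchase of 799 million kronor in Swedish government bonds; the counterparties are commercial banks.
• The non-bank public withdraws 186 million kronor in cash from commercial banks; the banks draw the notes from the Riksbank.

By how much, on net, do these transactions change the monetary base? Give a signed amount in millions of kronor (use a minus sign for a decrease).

+1463 million

Government account inflow 176 million kronor: reserves shift to a non-base liability → −176M.
Discount-window loan 840 million kronor: Riksbank balance sheet expands → +840M.
OMO purchase (from banks) 799 million kronor: Riksbank balance sheet expands → +799M.
Currency withdrawal 186 million kronor: just a shift between currency and reserves — both are base money → 0.
Net: −176 + 840 + 799 + 0 = +1463 million.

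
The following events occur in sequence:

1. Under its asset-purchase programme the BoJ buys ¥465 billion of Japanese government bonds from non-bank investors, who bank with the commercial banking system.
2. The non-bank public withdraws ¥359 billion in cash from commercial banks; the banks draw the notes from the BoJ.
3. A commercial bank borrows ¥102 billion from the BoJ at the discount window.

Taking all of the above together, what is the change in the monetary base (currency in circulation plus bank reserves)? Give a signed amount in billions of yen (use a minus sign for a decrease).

+¥567 billion

BoJ balance sheet:
  Assets:      Securities +¥465B, Loans to banks +¥102B
  Liabilities: Bank reserves +¥208B, Currency in circulation +¥359B
Commercial banking system:
  Assets:      Reserves at CB +¥208B
  Liabilities: Checkable deposits +¥106B, Borrowings from CB +¥102B
Monetary base = currency + reserves: +¥359B + (+¥208B) = +¥567 billion.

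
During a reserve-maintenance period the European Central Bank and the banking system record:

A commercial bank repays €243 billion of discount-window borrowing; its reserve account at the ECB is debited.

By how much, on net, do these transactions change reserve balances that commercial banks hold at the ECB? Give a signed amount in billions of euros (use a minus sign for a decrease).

-€243 billion

ECB balance sheet:
  Assets:      Loans to banks −€243B
  Liabilities: Bank reserves −€243B
Commercial banking system:
  Assets:      Reserves at CB −€243B
  Liabilities: Borrowings from CB −€243B
So the change in reserve balances that commercial banks hold at the ECB is -€243 billion.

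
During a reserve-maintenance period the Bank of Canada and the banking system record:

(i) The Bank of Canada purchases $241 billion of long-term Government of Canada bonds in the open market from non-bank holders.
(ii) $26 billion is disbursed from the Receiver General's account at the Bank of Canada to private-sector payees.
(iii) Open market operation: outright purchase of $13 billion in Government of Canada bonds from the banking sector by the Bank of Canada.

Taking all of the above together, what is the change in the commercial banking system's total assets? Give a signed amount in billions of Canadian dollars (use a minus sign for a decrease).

+$267 billion

Asset purchase (from non-banks) $241 billion: bank balance sheets expand → +$241B.
Government spending $26 billion: bank balance sheets expand → +$26B.
OMO purchase (from banks) $13 billion: just an asset swap on bank balance sheets → 0.
Net: 241 + 26 + 0 = +$267 billion.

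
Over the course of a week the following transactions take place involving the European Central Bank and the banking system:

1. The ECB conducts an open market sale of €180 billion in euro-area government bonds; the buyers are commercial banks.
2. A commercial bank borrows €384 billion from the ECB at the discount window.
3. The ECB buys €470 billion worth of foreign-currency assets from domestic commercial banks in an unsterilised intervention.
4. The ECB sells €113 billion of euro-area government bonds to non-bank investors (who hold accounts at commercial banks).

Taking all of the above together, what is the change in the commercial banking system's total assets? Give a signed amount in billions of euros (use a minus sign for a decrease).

+€271 billion

OMO sale (to banks) €180 billion: just an asset swap on bank balance sheets → 0.
Discount-window loan €384 billion: bank balance sheets expand → +€384B.
FX purchase €470 billion: just an asset swap on bank balance sheets → 0.
Asset sale (to non-banks) €113 billion: bank balance sheets shrink → −€113B.
Net: 0 + 384 + 0 − 113 = +€271 billion.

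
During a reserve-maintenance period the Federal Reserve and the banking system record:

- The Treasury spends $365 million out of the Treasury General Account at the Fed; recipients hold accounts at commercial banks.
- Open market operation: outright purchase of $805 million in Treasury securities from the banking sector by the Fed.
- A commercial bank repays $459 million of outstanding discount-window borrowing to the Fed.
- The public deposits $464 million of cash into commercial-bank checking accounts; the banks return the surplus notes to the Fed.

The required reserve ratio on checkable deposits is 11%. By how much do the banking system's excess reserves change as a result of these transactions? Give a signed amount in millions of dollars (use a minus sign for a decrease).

Government spending $365 million: reserves +$365M, deposits +$365M.
OMO purchase (from banks) $805 million: reserves +$805M, deposits 0.
Discount-window repayment $459 million: reserves −$459M, deposits 0.
Currency deposit $464 million: reserves +$464M, deposits +$464M.
Totals: Δreserves = +$1175M, Δdeposits = +$829M.
Δrequired reserves = 11% × +$829M = +$91.19M.
Δexcess reserves = Δreserves − Δrequired = +$1175M − (+$91.19M) = +$1083.81 million.

+$1083.81 million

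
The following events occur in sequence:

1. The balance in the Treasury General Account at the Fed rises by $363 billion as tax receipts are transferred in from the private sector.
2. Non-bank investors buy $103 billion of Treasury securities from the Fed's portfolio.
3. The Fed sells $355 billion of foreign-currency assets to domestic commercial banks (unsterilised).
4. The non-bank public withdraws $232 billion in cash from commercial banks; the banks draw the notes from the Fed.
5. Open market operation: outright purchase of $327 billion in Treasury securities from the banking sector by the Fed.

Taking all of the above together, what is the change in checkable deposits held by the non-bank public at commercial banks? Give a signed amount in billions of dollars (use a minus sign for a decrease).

-$698 billion

Government account inflow $363 billion: non-bank counterparties' bank balances fall → −$363B.
Asset sale (to non-banks) $103 billion: non-bank counterparties' bank balances fall → −$103B.
FX sale $355 billion: the counterparty is a bank, so public deposits are unchanged → 0.
Currency withdrawal $232 billion: non-bank counterparties' bank balances fall → −$232B.
OMO purchase (from banks) $327 billion: the counterparty is a bank, so public deposits are unchanged → 0.
Net: −363 − 103 + 0 − 232 + 0 = -$698 billion.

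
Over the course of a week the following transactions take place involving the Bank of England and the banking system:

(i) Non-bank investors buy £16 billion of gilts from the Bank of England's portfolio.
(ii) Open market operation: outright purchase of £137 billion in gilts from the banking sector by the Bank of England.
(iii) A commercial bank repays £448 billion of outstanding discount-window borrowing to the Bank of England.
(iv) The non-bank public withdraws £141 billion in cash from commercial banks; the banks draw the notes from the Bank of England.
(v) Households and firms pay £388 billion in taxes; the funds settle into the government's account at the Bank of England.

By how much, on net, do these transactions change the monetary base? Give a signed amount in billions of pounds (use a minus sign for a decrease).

Asset sale (to non-banks) £16 billion: Bank of England balance sheet contracts → −£16B.
OMO purchase (from banks) £137 billion: Bank of England balance sheet expands → +£137B.
Discount-window repayment £448 billion: Bank of England balance sheet contracts → −£448B.
Currency withdrawal £141 billion: just a shift between currency and reserves — both are base money → 0.
Government account inflow £388 billion: reserves shift to a non-base liability → −£388B.
Net: −16 + 137 − 448 + 0 − 388 = -£715 billion.

-£715 billion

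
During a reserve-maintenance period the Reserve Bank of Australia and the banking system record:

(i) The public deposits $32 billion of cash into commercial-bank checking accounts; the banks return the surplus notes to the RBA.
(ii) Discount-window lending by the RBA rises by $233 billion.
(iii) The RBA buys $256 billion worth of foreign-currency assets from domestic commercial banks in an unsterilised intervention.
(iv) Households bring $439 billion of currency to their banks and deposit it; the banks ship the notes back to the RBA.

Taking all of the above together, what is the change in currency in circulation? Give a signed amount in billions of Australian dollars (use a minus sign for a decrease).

RBA balance sheet:
  Assets:      Loans to banks +$233B, Foreign assets +$256B
  Liabilities: Bank reserves +$960B, Currency in circulation −$471B
So the change in currency in circulation is -$471 billion.

-$471 billion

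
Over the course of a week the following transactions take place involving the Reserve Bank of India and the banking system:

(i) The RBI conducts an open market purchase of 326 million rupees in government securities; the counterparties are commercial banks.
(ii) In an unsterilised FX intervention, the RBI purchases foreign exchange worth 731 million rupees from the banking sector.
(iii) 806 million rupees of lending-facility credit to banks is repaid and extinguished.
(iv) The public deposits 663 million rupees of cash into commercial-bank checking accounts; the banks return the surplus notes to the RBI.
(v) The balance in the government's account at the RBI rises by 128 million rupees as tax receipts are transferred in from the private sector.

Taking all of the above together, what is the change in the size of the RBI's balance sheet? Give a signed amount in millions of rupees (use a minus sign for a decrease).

OMO purchase (from banks) 326 million rupees: an RBI asset is acquired → +326M.
FX purchase 731 million rupees: an RBI asset is acquired → +731M.
Discount-window repayment 806 million rupees: an RBI asset is shed → −806M.
Currency deposit 663 million rupees: only the composition of liabilities changes → 0.
Government account inflow 128 million rupees: only the composition of liabilities changes → 0.
Net: 326 + 731 − 806 + 0 + 0 = +251 million.

+251 million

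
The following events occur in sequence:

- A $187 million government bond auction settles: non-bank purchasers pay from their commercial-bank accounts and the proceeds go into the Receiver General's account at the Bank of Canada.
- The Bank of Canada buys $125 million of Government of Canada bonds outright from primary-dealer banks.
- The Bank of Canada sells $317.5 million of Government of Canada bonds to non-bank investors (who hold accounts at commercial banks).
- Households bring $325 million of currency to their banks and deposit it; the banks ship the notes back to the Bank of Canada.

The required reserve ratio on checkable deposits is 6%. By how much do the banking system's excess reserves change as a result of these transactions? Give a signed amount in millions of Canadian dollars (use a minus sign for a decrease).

-$43.73 million

Government account inflow $187 million: reserves −$187M, deposits −$187M.
OMO purchase (from banks) $125 million: reserves +$125M, deposits 0.
Asset sale (to non-banks) $317.5 million: reserves −$317.5M, deposits −$317.5M.
Currency deposit $325 million: reserves +$325M, deposits +$325M.
Totals: Δreserves = −$54.5M, Δdeposits = −$179.5M.
Δrequired reserves = 6% × −$179.5M = −$10.77M.
Δexcess reserves = Δreserves − Δrequired = −$54.5M − (−$10.77M) = -$43.73 million.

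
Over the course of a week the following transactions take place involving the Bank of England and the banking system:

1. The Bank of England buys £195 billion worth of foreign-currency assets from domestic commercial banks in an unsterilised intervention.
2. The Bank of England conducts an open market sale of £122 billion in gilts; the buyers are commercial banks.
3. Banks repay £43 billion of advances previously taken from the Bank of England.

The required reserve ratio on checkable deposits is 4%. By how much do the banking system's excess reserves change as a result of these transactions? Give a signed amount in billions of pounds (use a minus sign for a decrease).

+£30 billion

FX purchase £195 billion: reserves +£195B, deposits 0.
OMO sale (to banks) £122 billion: reserves −£122B, deposits 0.
Discount-window repayment £43 billion: reserves −£43B, deposits 0.
Totals: Δreserves = +£30B, Δdeposits = 0.
Δrequired reserves = 4% × 0 = 0.
Δexcess reserves = Δreserves − Δrequired = +£30B − (0) = +£30 billion.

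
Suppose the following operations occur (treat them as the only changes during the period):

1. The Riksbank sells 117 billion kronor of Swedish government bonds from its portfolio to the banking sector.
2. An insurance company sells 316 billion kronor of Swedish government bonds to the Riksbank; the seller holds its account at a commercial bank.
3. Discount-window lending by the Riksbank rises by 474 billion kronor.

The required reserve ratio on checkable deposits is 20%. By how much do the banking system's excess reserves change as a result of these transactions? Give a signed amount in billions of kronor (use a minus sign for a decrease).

+609.8 billion

OMO sale (to banks) 117 billion kronor: reserves −117B, deposits 0.
Asset purchase (from non-banks) 316 billion kronor: reserves +316B, deposits +316B.
Discount-window loan 474 billion kronor: reserves +474B, deposits 0.
Totals: Δreserves = +673B, Δdeposits = +316B.
Δrequired reserves = 20% × +316B = +63.2B.
Δexcess reserves = Δreserves − Δrequired = +673B − (+63.2B) = +609.8 billion.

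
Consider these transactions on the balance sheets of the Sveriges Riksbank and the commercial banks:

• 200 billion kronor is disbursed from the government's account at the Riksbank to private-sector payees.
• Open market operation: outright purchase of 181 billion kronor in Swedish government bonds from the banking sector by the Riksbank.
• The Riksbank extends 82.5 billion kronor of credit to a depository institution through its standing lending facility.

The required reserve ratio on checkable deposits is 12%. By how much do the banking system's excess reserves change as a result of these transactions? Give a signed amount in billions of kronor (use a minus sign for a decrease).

Government spending 200 billion kronor: reserves +200B, deposits +200B.
OMO purchase (from banks) 181 billion kronor: reserves +181B, deposits 0.
Discount-window loan 82.5 billion kronor: reserves +82.5B, deposits 0.
Totals: Δreserves = +463.5B, Δdeposits = +200B.
Δrequired reserves = 12% × +200B = +24B.
Δexcess reserves = Δreserves − Δrequired = +463.5B − (+24B) = +439.5 billion.

+439.5 billion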